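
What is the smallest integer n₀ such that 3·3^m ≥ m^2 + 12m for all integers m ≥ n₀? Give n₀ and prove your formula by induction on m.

At m = 2: 27 < 28, so the inequality fails and n₀ ≥ 3. We prove 3·3^m ≥ m^2 + 12m for all m ≥ 3.
For the base case m = 3: 3·3^m = 81 and m^2 + 12m = 45, so 81 ≥ 45.
For the inductive step, assume it holds for an arbitrary j ≥ 3, so 3·3^j ≥ j^2 + 12j.
Then 3·3^(j + 1) = 3·(3·3^j) ≥ 3·(j^2 + 12j).
Also, for j ≥ 3 we have 3·(j^2 + 12j) ≥ (j+1)^2 + 12(j+1), since 3·(j^2 + 12j) − ((j+1)^2 + 12(j+1)) = 2j^2 + 22j - 13, which is nonnegative for all j ≥ 3.
Combining, 3·3^(j + 1) ≥ (j+1)^2 + 12(j+1).
By induction, the statement is established for all m ≥ 3.
Hence the smallest such n₀ is 3.

n₀ = 3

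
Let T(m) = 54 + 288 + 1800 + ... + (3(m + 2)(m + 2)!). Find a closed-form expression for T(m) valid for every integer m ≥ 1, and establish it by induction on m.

T(m) = 3(m + 3)! - 18

We claim T(m) = 3(m + 3)! - 18 for all m ≥ 1.
Base case (m = 1): T(1) = 54, and the closed form gives 54. They agree.
For the inductive step, assume it holds for an arbitrary p ≥ 1, so T(p) = 3(p + 3)! - 18.
Then T(p+1) = T(p) + (3(p + 3)(p + 3)!) = (3(p + 3)! - 18) + (3(p + 3)(p + 3)!).
Simplifying, T(p+1) = 3((p+1) + 3)! - 18,
which is the closed form with m = p+1.
Hence, by induction on m, the claim holds for every m ≥ 1.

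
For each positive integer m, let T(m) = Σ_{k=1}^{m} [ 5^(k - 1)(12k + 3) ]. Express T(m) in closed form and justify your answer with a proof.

T(m) = 3·5^m·m

We claim T(m) = 3·5^m·m for all m ≥ 1.
Base case (m = 1): T(1) = 15, and the closed form gives 15. They agree.
Suppose the result is true for m = k, so T(k) = 3·5^k·k.
Then T(k+1) = T(k) + (5^k(12k + 15)) = (3·5^k·k) + (5^k(12k + 15)).
Simplifying, T(k+1) = 15·5^k(k + 1) = 3·5^(k+1)·(k+1),
which is the closed form with m = k+1.
This completes the induction.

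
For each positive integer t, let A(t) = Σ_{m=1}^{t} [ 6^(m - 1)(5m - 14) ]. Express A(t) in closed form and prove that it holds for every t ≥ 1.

A(t) = 6^t(t - 3) + 3

We claim A(t) = 6^t(t - 3) + 3 for all t ≥ 1.
Base step (t = 1): A(1) = -9, and the closed form gives -9. They agree.
Inductive step: assume the claim holds for t = m, so A(m) = 6^m(m - 3) + 3.
Then A(m+1) = A(m) + (6^m(5m - 9)) = (6^m(m - 3) + 3) + (6^m(5m - 9)).
Simplifying, A(m+1) = 6·6^m·m - 12·6^m + 3 = 6^(m+1)((m+1) - 3) + 3,
which is the closed form with t = m+1.
Hence, by induction on t, the claim holds for every t ≥ 1.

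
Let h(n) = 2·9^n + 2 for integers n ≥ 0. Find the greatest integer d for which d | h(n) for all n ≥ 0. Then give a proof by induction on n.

d = 4

Computing the first values: h(0) = 4 and h(1) = 20; gcd(4, 20) = 4, so d ≤ 4.
We prove 4 | 2·9^n + 2 for all n ≥ 0 by induction on n.
For the base case n = 0: h(0) = 4 = 4·(1), so 4 | h(0).
For the inductive step, assume it holds for an arbitrary k ≥ 0, i.e. 4 | h(k). Then
h(k+1) = 2·9^(k+1) + 2 = 9·(2·9^k + 2) - 16 = 9·h(k) - 16. The first term is divisible by 4 by the inductive hypothesis, and -16 is divisible by 4. Hence 4 | h(k+1).
By the principle of mathematical induction, the result holds for all n ≥ 0.
Therefore the largest such d is 4.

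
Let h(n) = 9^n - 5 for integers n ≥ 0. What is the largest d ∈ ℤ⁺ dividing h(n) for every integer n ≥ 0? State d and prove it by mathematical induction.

Computing the first values: h(0) = -4 and h(1) = 4; gcd(-4, 4) = 4, so d ≤ 4.
We prove 4 | 9^n - 5 for all n ≥ 0 by induction on n.
For the base case n = 0: h(0) = -4 = 4·(-1), so 4 | h(0).
Suppose the result is true for n = k, i.e. 4 | h(k). Then
h(k+1) = 9^(k+1) - 5 = 9·(9^k - 5) + 40 = 9·h(k) + 40. The first term is divisible by 4 by the inductive hypothesis, and 40 is divisible by 4. Hence 4 | h(k+1).
This completes the induction.
Therefore the largest such d is 4.

d = 4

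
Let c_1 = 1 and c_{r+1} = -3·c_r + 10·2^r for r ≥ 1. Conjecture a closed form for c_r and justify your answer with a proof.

Computing the first terms: c_1 = 1, c_2 = 17, c_3 = -11. This suggests c_r = (-3)^r + 2^(r + 1).
Base step (r = 1): the formula gives 1 = 1 = c_1.
Suppose the result is true for r = k, so c_k = (-3)^k + 2^(k + 1).
Then c_{k+1} = -3·c_k + 10·2^k = -3·((-3)^k + 2^(k + 1)) + 10·2^k = (-3)^(k + 1) + 2^(k + 2) = (-3)^(k+1) + 2^((k+1) + 1),
which is the claimed formula at r = k+1.
Hence, by induction on r, the claim holds for every r ≥ 1.

c_r = (-3)^r + 2^(r + 1)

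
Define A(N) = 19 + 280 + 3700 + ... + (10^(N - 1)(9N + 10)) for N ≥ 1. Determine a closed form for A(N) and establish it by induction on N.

A(N) = 10^N(N + 1) - 1

We claim A(N) = 10^N(N + 1) - 1 for all N ≥ 1.
Base case (N = 1): A(1) = 19, and the closed form gives 19. They agree.
Suppose the result is true for N = m, so A(m) = 10^m(m + 1) - 1.
Then A(m+1) = A(m) + (10^m(9m + 19)) = (10^m(m + 1) - 1) + (10^m(9m + 19)).
Simplifying, A(m+1) = 10·10^m·m + 20·10^m - 1 = 10^(m+1)((m+1) + 1) - 1,
which is the closed form with N = m+1.
Hence, by induction on N, the claim holds for every N ≥ 1.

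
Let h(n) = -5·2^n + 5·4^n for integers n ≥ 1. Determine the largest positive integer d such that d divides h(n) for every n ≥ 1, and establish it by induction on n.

Computing the first values: h(1) = 10 and h(2) = 60; gcd(10, 60) = 10, so d ≤ 10.
We prove 10 | -5·2^n + 5·4^n for all n ≥ 1 by induction on n.
Base case (n = 1): h(1) = 10 = 10·(1), so 10 | h(1).
Inductive step: suppose the statement holds for some i ≥ 1, i.e. 10 | h(i). Then
h(i+1) − 4·h(i) = (-5·2^(i+1) + 5·4^(i+1)) − 4·(-5·2^i + 5·4^i) = (-5)·2^i·(2 − 4) = (10)·2^i. Since 10 | h(i) by the inductive hypothesis, 10 | 4·h(i); and 10 | 10 since 10 = 10·1. Therefore 10 | h(i+1).
By the principle of mathematical induction, the result holds for all n ≥ 1.
Therefore the largest such d is 10.

d = 10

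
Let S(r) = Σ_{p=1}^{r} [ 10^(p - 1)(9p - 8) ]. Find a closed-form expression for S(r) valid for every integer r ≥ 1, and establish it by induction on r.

We claim S(r) = 10^r(r - 1) + 1 for all r ≥ 1.
Base case (r = 1): S(1) = 1, and the closed form gives 1. They agree.
Suppose the result is true for r = p, so S(p) = 10^p(p - 1) + 1.
Then S(p+1) = S(p) + (10^p(9p + 1)) = (10^p(p - 1) + 1) + (10^p(9p + 1)).
Simplifying, S(p+1) = 10^(p + 1)p + 1 = 10^(p+1)((p+1) - 1) + 1,
which is the closed form with r = p+1.
By induction, the statement is established for all r ≥ 1.

S(r) = 10^r(r - 1) + 1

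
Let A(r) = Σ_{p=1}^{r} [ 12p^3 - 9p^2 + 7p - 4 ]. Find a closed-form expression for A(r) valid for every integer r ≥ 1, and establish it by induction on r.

A(r) = r(3r^3 + 3r^2 + 2r - 2)

We claim A(r) = r(3r^3 + 3r^2 + 2r - 2) for all r ≥ 1.
Base step (r = 1): A(1) = 6, and the closed form gives 6. They agree.
Inductive step: assume the claim holds for r = p, so A(p) = p(3p^3 + 3p^2 + 2p - 2).
Then A(p+1) = A(p) + (12p^3 + 27p^2 + 25p + 6) = (p(3p^3 + 3p^2 + 2p - 2)) + (12p^3 + 27p^2 + 25p + 6).
Simplifying, A(p+1) = (p + 1)(3p^3 + 12p^2 + 17p + 6) = (p+1)(3(p+1)^3 + 3(p+1)^2 + 2(p+1) - 2),
which is the closed form with r = p+1.
Hence, by induction on r, the claim holds for every r ≥ 1.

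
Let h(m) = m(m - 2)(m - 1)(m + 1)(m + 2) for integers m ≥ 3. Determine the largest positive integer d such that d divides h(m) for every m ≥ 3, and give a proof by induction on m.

Computing the first values: h(3) = 120 and h(4) = 720; gcd(120, 720) = 120, so d ≤ 120.
We prove 120 | m(m - 2)(m - 1)(m + 1)(m + 2) for all m ≥ 3 by induction on m.
For the base case m = 3: h(3) = 120 = 120·(1), so 120 | h(3).
Inductive step: assume the claim holds for m = k, i.e. 120 | h(k). Then
h(k+1) − h(k) = (k-1)·k·(k+1)·(k+2)·(k+3) − (k-2)·(k-1)·k·(k+1)·(k+2) = (k-1)·k·(k+1)·(k+2)·[(k+3) − (k-2)] = 5·(k-1)·k·(k+1)·(k+2). The product of 4 consecutive integers is divisible by (4)! = 24, so h(k+1) − h(k) is divisible by 5·24 = 120. By the inductive hypothesis 120 | h(k), hence 120 | h(k+1).
By the principle of mathematical induction, the result holds for all m ≥ 3.
Therefore the largest such d is 120.

d = 120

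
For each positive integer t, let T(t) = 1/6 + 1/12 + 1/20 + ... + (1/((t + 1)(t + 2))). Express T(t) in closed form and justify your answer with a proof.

We claim T(t) = t/(2(t + 2)) for all t ≥ 1.
Base case (t = 1): T(1) = 1/6, and the closed form gives 1/6. They agree.
Suppose the result is true for t = r, so T(r) = r/(2(r + 2)).
Then T(r+1) = T(r) + (1/((r + 2)(r + 3))) = (r/(2(r + 2))) + (1/((r + 2)(r + 3))).
Simplifying, T(r+1) = (r + 1)/(2(r + 3)) = (r+1)/(2((r+1) + 2)),
which is the closed form with t = r+1.
By the principle of mathematical induction, the result holds for all t ≥ 1.

T(t) = t/(2(t + 2))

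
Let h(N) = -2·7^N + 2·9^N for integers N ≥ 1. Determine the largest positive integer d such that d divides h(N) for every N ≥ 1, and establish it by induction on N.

Computing the first values: h(1) = 4 and h(2) = 64; gcd(4, 64) = 4, so d ≤ 4.
We prove 4 | -2·7^N + 2·9^N for all N ≥ 1 by induction on N.
When N = 1: h(1) = 4 = 4·(1), so 4 | h(1).
For the inductive step, assume it holds for an arbitrary j ≥ 1, i.e. 4 | h(j). Then
h(j+1) − 9·h(j) = (-2·7^(j+1) + 2·9^(j+1)) − 9·(-2·7^j + 2·9^j) = (-2)·7^j·(7 − 9) = (4)·7^j. Since 4 | h(j) by the inductive hypothesis, 4 | 9·h(j); and 4 | 4 since 4 = 4·1. Therefore 4 | h(j+1).
By induction, the statement is established for all N ≥ 1.
Therefore the largest such d is 4.

d = 4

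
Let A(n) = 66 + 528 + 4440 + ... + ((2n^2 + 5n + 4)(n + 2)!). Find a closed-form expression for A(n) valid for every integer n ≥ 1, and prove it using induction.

We claim A(n) = (2n + 1)(n + 3)! - 6 for all n ≥ 1.
For the base case n = 1: A(1) = 66, and the closed form gives 66. They agree.
For the inductive step, assume it holds for an arbitrary m ≥ 1, so A(m) = (2m + 1)(m + 3)! - 6.
Then A(m+1) = A(m) + ((2m^2 + 9m + 11)(m + 3)!) = ((2m + 1)(m + 3)! - 6) + ((2m^2 + 9m + 11)(m + 3)!).
Simplifying, A(m+1) = (2(m+1) + 1)((m+1) + 3)! - 6,
which is the closed form with n = m+1.
By the principle of mathematical induction, the result holds for all n ≥ 1.

A(n) = (2n + 1)(n + 3)! - 6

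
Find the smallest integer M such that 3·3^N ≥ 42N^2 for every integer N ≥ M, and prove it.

At N = 5: 729 < 1050, so the inequality fails and M ≥ 6. We prove 3·3^N ≥ 42N^2 for all N ≥ 6.
For the base case N = 6: 3·3^N = 2187 and 42N^2 = 1512, so 2187 ≥ 1512.
Suppose the result is true for N = j, so 3·3^j ≥ 42j^2.
Then 3·3^(j + 1) = 3·(3·3^j) ≥ 3·(42j^2).
Also, for j ≥ 6 we have 3·(42j^2) ≥ 42(j+1)^2, since 3 ≥ (1 + 1/j)^2 for all j ≥ 6.
Combining, 3·3^(j + 1) ≥ 42(j+1)^2.
This completes the induction.
Hence the smallest such M is 6.

M = 6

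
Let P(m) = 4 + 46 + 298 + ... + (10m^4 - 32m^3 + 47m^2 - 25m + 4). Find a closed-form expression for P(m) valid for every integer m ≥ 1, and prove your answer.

P(m) = m(2m^4 - 3m^3 + 3m^2 + 3m - 1)

We claim P(m) = m(2m^4 - 3m^3 + 3m^2 + 3m - 1) for all m ≥ 1.
For the base case m = 1: P(1) = 4, and the closed form gives 4. They agree.
Inductive step: assume the claim holds for m = j, so P(j) = j(2j^4 - 3j^3 + 3j^2 + 3j - 1).
Then P(j+1) = P(j) + (10j^4 + 8j^3 + 11j^2 + 13j + 4) = (j(2j^4 - 3j^3 + 3j^2 + 3j - 1)) + (10j^4 + 8j^3 + 11j^2 + 13j + 4).
Simplifying, P(j+1) = (j + 1)(2j^4 + 5j^3 + 6j^2 + 8j + 4) = (j+1)(2(j+1)^4 - 3(j+1)^3 + 3(j+1)^2 + 3(j+1) - 1),
which is the closed form with m = j+1.
Hence, by induction on m, the claim holds for every m ≥ 1.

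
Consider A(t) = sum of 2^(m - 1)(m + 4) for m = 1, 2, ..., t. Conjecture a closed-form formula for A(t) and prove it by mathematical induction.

We claim A(t) = 2^t(t + 3) - 3 for all t ≥ 1.
When t = 1: A(1) = 5, and the closed form gives 5. They agree.
For the inductive step, assume it holds for an arbitrary m ≥ 1, so A(m) = 2^m(m + 3) - 3.
Then A(m+1) = A(m) + (2^m(m + 5)) = (2^m(m + 3) - 3) + (2^m(m + 5)).
Simplifying, A(m+1) = 2^(m + 1)m + 2^(m + 3) - 3 = 2^(m+1)((m+1) + 3) - 3,
which is the closed form with t = m+1.
By the principle of mathematical induction, the result holds for all t ≥ 1.

A(t) = 2^t(t + 3) - 3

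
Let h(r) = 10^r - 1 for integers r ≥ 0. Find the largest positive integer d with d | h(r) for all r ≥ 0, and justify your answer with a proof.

Computing the first values: h(0) = 0 and h(1) = 9; gcd(0, 9) = 9, so d ≤ 9.
We prove 9 | 10^r - 1 for all r ≥ 0 by induction on r.
Base case (r = 0): h(0) = 0 = 9·(0), so 9 | h(0).
For the inductive step, assume it holds for an arbitrary j ≥ 0, i.e. 9 | h(j). Then
h(j+1) = 10^(j+1) - 1 = 10·(10^j - 1) + 9 = 10·h(j) + 9. The first term is divisible by 9 by the inductive hypothesis, and 9 is divisible by 9. Hence 9 | h(j+1).
Hence, by induction on r, the claim holds for every r ≥ 0.
Therefore the largest such d is 9.

d = 9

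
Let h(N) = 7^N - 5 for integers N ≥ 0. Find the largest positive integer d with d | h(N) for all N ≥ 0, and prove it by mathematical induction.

d = 2

Computing the first values: h(0) = -4 and h(1) = 2; gcd(-4, 2) = 2, so d ≤ 2.
We prove 2 | 7^N - 5 for all N ≥ 0 by induction on N.
Base step (N = 0): h(0) = -4 = 2·(-2), so 2 | h(0).
Suppose the result is true for N = i, i.e. 2 | h(i). Then
h(i+1) = 7^(i+1) - 5 = 7·(7^i - 5) + 30 = 7·h(i) + 30. The first term is divisible by 2 by the inductive hypothesis, and 30 is divisible by 2. Hence 2 | h(i+1).
By the principle of mathematical induction, the result holds for all N ≥ 0.
Therefore the largest such d is 2.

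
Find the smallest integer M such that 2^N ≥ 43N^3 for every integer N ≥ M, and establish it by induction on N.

M = 18

At N = 17: 131072 < 211259, so the inequality fails and M ≥ 18. We prove 2^N ≥ 43N^3 for all N ≥ 18.
When N = 18: 2^N = 262144 and 43N^3 = 250776, so 262144 ≥ 250776.
Inductive step: suppose the statement holds for some p ≥ 18, so 2^p ≥ 43p^3.
Then 2^(p + 1) = 2·(2^p) ≥ 2·(43p^3).
Also, for p ≥ 18 we have 2·(43p^3) ≥ 43(p+1)^3, since 2 ≥ (1 + 1/p)^3 for all p ≥ 18.
Combining, 2^(p + 1) ≥ 43(p+1)^3.
This completes the induction.
Hence the smallest such M is 18.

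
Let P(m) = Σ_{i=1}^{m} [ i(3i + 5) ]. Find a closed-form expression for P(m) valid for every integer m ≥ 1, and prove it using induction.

P(m) = m(m + 1)(m + 3)

We claim P(m) = m(m + 1)(m + 3) for all m ≥ 1.
When m = 1: P(1) = 8, and the closed form gives 8. They agree.
Inductive step: assume the claim holds for m = i, so P(i) = i(i^2 + 4i + 3).
Then P(i+1) = P(i) + ((i + 1)(3i + 8)) = (i(i^2 + 4i + 3)) + ((i + 1)(3i + 8)).
Simplifying, P(i+1) = (i + 1)(i + 2)(i + 4) = (i+1)((i+1) + 1)((i+1) + 3),
which is the closed form with m = i+1.
By induction, the statement is established for all m ≥ 1.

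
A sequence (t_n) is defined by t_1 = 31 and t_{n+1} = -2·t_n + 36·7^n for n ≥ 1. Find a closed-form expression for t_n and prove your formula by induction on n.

t_n = 3(-2)^(n - 1) + 4·7^n

Computing the first terms: t_1 = 31, t_2 = 190, t_3 = 1384. This suggests t_n = 3(-2)^(n - 1) + 4·7^n.
Base case (n = 1): the formula gives 31 = 31 = t_1.
Suppose the result is true for n = j, so t_j = 3(-2)^(j - 1) + 4·7^j.
Then t_{j+1} = -2·t_j + 36·7^j = -2·(3(-2)^(j - 1) + 4·7^j) + 36·7^j = 3(-2)^j + 4·7^(j + 1) = 3(-2)^((j+1) - 1) + 4·7^(j+1),
which is the claimed formula at n = j+1.
Hence, by induction on n, the claim holds for every n ≥ 1.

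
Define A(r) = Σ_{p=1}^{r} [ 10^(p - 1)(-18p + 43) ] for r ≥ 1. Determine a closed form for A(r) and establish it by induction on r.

We claim A(r) = 10^r(-2r + 5) - 5 for all r ≥ 1.
Base step (r = 1): A(1) = 25, and the closed form gives 25. They agree.
For the inductive step, assume it holds for an arbitrary p ≥ 1, so A(p) = 10^p(-2p + 5) - 5.
Then A(p+1) = A(p) + (10^p(-18p + 25)) = (10^p(-2p + 5) - 5) + (10^p(-18p + 25)).
Simplifying, A(p+1) = -20·10^p·p + 30·10^p - 5 = 10^(p+1)(-2(p+1) + 5) - 5,
which is the closed form with r = p+1.
This completes the induction.

A(r) = 10^r(-2r + 5) - 5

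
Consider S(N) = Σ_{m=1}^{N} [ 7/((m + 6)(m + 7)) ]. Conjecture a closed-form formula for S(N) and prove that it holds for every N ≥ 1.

S(N) = N/(N + 7)

We claim S(N) = N/(N + 7) for all N ≥ 1.
Base case (N = 1): S(1) = 1/8, and the closed form gives 1/8. They agree.
Suppose the result is true for N = m, so S(m) = m/(m + 7).
Then S(m+1) = S(m) + (7/((m + 7)(m + 8))) = (m/(m + 7)) + (7/((m + 7)(m + 8))).
Simplifying, S(m+1) = (m + 1)/(m + 8) = (m+1)/((m+1) + 7),
which is the closed form with N = m+1.
Hence, by induction on N, the claim holds for every N ≥ 1.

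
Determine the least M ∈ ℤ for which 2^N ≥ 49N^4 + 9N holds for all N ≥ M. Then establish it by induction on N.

M = 24

At N = 23: 8388608 < 13712416, so the inequality fails and M ≥ 24. We prove 2^N ≥ 49N^4 + 9N for all N ≥ 24.
For the base case N = 24: 2^N = 16777216 and 49N^4 + 9N = 16257240, so 16777216 ≥ 16257240.
Inductive step: assume the claim holds for N = j, so 2^j ≥ 49j^4 + 9j.
Then 2^(j + 1) = 2·(2^j) ≥ 2·(49j^4 + 9j).
Also, for j ≥ 24 we have 2·(49j^4 + 9j) ≥ 49(j+1)^4 + 9(j+1), since 2·(49j^4 + 9j) − (49(j+1)^4 + 9(j+1)) = 49j^4 - 196j^3 - 294j^2 - 187j - 58, which is nonnegative for all j ≥ 24.
Combining, 2^(j + 1) ≥ 49(j+1)^4 + 9(j+1).
By the principle of mathematical induction, the result holds for all N ≥ 24.
Hence the smallest such M is 24.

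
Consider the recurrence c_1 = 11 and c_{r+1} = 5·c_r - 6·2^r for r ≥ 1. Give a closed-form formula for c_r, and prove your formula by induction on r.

Computing the first terms: c_1 = 11, c_2 = 43, c_3 = 191. This suggests c_r = 2^(r + 1) + 7·5^(r - 1).
For the base case r = 1: the formula gives 11 = 11 = c_1.
Suppose the result is true for r = i, so c_i = 2^(i + 1) + 7·5^(i - 1).
Then c_{i+1} = 5·c_i - 6·2^i = 5·(2^(i + 1) + 7·5^(i - 1)) - 6·2^i = 2^(i + 2) + 7·5^i = 2^((i+1) + 1) + 7·5^((i+1) - 1),
which is the claimed formula at r = i+1.
By the principle of mathematical induction, the result holds for all r ≥ 1.

c_r = 2^(r + 1) + 7·5^(r - 1)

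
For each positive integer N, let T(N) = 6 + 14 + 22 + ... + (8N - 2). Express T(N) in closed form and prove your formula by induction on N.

T(N) = 2N(2N + 1)

We claim T(N) = 2N(2N + 1) for all N ≥ 1.
Base step (N = 1): T(1) = 6, and the closed form gives 6. They agree.
Inductive step: assume the claim holds for N = m, so T(m) = 2m(2m + 1).
Then T(m+1) = T(m) + (8m + 6) = (2m(2m + 1)) + (8m + 6).
Simplifying, T(m+1) = 2(m + 1)(2m + 3) = 2(m+1)(2(m+1) + 1),
which is the closed form with N = m+1.
By induction, the statement is established for all N ≥ 1.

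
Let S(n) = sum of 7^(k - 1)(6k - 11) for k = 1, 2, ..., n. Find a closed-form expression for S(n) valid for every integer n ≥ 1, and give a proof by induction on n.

S(n) = 7^n(n - 2) + 2

We claim S(n) = 7^n(n - 2) + 2 for all n ≥ 1.
When n = 1: S(1) = -5, and the closed form gives -5. They agree.
Suppose the result is true for n = k, so S(k) = 7^k(k - 2) + 2.
Then S(k+1) = S(k) + (7^k(6k - 5)) = (7^k(k - 2) + 2) + (7^k(6k - 5)).
Simplifying, S(k+1) = 7^(k + 1)k - 7^(k + 1) + 2 = 7^(k+1)((k+1) - 2) + 2,
which is the closed form with n = k+1.
By the principle of mathematical induction, the result holds for all n ≥ 1.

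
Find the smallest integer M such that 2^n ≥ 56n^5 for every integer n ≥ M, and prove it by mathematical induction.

At n = 30: 1073741824 < 1360800000, so the inequality fails and M ≥ 31. We prove 2^n ≥ 56n^5 for all n ≥ 31.
When n = 31: 2^n = 2147483648 and 56n^5 = 1603232456, so 2147483648 ≥ 1603232456.
For the inductive step, assume it holds for an arbitrary k ≥ 31, so 2^k ≥ 56k^5.
Then 2^(k + 1) = 2·(2^k) ≥ 2·(56k^5).
Also, for k ≥ 31 we have 2·(56k^5) ≥ 56(k+1)^5, since 2 ≥ (1 + 1/k)^5 for all k ≥ 31.
Combining, 2^(k + 1) ≥ 56(k+1)^5.
By the principle of mathematical induction, the result holds for all n ≥ 31.
Hence the smallest such M is 31.

M = 31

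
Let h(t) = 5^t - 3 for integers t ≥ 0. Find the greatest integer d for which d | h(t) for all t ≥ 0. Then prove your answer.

Computing the first values: h(0) = -2 and h(1) = 2; gcd(-2, 2) = 2, so d ≤ 2.
We prove 2 | 5^t - 3 for all t ≥ 0 by induction on t.
Base step (t = 0): h(0) = -2 = 2·(-1), so 2 | h(0).
Inductive step: suppose the statement holds for some k ≥ 0, i.e. 2 | h(k). Then
h(k+1) = 5^(k+1) - 3 = 5·(5^k - 3) + 12 = 5·h(k) + 12. The first term is divisible by 2 by the inductive hypothesis, and 12 is divisible by 2. Hence 2 | h(k+1).
By the principle of mathematical induction, the result holds for all t ≥ 0.
Therefore the largest such d is 2.

d = 2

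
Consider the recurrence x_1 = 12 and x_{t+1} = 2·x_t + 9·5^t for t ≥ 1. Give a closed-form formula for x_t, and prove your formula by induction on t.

Computing the first terms: x_1 = 12, x_2 = 69, x_3 = 363. This suggests x_t = -3·2^(t - 1) + 3·5^t.
Base step (t = 1): the formula gives 12 = 12 = x_1.
Inductive step: assume the claim holds for t = r, so x_r = -3·2^(r - 1) + 3·5^r.
Then x_{r+1} = 2·x_r + 9·5^r = 2·(-3·2^(r - 1) + 3·5^r) + 9·5^r = -3·2^r + 3·5^(r + 1) = -3·2^((r+1) - 1) + 3·5^(r+1),
which is the claimed formula at t = r+1.
By induction, the statement is established for all t ≥ 1.

x_t = -3·2^(t - 1) + 3·5^t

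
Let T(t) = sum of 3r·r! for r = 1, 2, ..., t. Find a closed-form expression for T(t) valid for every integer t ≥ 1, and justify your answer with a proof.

We claim T(t) = 3(t + 1)! - 3 for all t ≥ 1.
Base step (t = 1): T(1) = 3, and the closed form gives 3. They agree.
For the inductive step, assume it holds for an arbitrary r ≥ 1, so T(r) = 3(r + 1)! - 3.
Then T(r+1) = T(r) + (3(r + 1)(r + 1)!) = (3(r + 1)! - 3) + (3(r + 1)(r + 1)!).
Simplifying, T(r+1) = 3((r+1) + 1)! - 3,
which is the closed form with t = r+1.
This completes the induction.

T(t) = 3(t + 1)! - 3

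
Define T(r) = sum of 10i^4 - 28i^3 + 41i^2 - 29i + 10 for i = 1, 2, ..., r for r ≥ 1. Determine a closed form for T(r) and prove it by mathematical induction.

We claim T(r) = r(2r^4 - 2r^3 + 3r^2 - r + 2) for all r ≥ 1.
For the base case r = 1: T(1) = 4, and the closed form gives 4. They agree.
For the inductive step, assume it holds for an arbitrary i ≥ 1, so T(i) = i(2i^4 - 2i^3 + 3i^2 - i + 2).
Then T(i+1) = T(i) + (10i^4 + 12i^3 + 17i^2 + 9i + 4) = (i(2i^4 - 2i^3 + 3i^2 - i + 2)) + (10i^4 + 12i^3 + 17i^2 + 9i + 4).
Simplifying, T(i+1) = (i + 1)(2i^4 + 6i^3 + 9i^2 + 7i + 4) = (i+1)(2(i+1)^4 - 2(i+1)^3 + 3(i+1)^2 - (i+1) + 2),
which is the closed form with r = i+1.
By the principle of mathematical induction, the result holds for all r ≥ 1.

T(r) = r(2r^4 - 2r^3 + 3r^2 - r + 2)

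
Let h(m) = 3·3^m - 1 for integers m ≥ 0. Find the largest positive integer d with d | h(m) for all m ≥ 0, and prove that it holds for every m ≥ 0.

Computing the first values: h(0) = 2 and h(1) = 8; gcd(2, 8) = 2, so d ≤ 2.
We prove 2 | 3·3^m - 1 for all m ≥ 0 by induction on m.
When m = 0: h(0) = 2 = 2·(1), so 2 | h(0).
Inductive step: assume the claim holds for m = r, i.e. 2 | h(r). Then
h(r+1) = 3·3^(r+1) - 1 = 3·(3·3^r - 1) + 2 = 3·h(r) + 2. The first term is divisible by 2 by the inductive hypothesis, and 2 is divisible by 2. Hence 2 | h(r+1).
This completes the induction.
Therefore the largest such d is 2.

d = 2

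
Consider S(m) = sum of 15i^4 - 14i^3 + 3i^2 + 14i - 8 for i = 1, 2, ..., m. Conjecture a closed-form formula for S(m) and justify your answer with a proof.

S(m) = m(3m^4 + 4m^3 - m^2 + 5m - 1)

We claim S(m) = m(3m^4 + 4m^3 - m^2 + 5m - 1) for all m ≥ 1.
Base step (m = 1): S(1) = 10, and the closed form gives 10. They agree.
Suppose the result is true for m = i, so S(i) = i(3i^4 + 4i^3 - i^2 + 5i - 1).
Then S(i+1) = S(i) + (15i^4 + 46i^3 + 51i^2 + 38i + 10) = (i(3i^4 + 4i^3 - i^2 + 5i - 1)) + (15i^4 + 46i^3 + 51i^2 + 38i + 10).
Simplifying, S(i+1) = (i + 1)(3i^4 + 16i^3 + 29i^2 + 27i + 10) = (i+1)(3(i+1)^4 + 4(i+1)^3 - (i+1)^2 + 5(i+1) - 1),
which is the closed form with m = i+1.
By the principle of mathematical induction, the result holds for all m ≥ 1.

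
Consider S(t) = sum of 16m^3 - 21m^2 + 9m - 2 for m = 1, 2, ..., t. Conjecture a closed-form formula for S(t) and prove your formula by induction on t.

We claim S(t) = t(4t^3 + t^2 - 2t - 1) for all t ≥ 1.
Base case (t = 1): S(1) = 2, and the closed form gives 2. They agree.
For the inductive step, assume it holds for an arbitrary m ≥ 1, so S(m) = m(4m^3 + m^2 - 2m - 1).
Then S(m+1) = S(m) + (16m^3 + 27m^2 + 15m + 2) = (m(4m^3 + m^2 - 2m - 1)) + (16m^3 + 27m^2 + 15m + 2).
Simplifying, S(m+1) = (m + 1)(4m^3 + 13m^2 + 12m + 2) = (m+1)(4(m+1)^3 + (m+1)^2 - 2(m+1) - 1),
which is the closed form with t = m+1.
This completes the induction.

S(t) = t(4t^3 + t^2 - 2t - 1)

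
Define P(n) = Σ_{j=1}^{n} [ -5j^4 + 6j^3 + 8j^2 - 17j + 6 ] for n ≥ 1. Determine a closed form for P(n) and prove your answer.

P(n) = -n(n^4 + n^3 - 4n^2 + 3n + 1)

We claim P(n) = -n(n^4 + n^3 - 4n^2 + 3n + 1) for all n ≥ 1.
Base step (n = 1): P(1) = -2, and the closed form gives -2. They agree.
For the inductive step, assume it holds for an arbitrary j ≥ 1, so P(j) = j(-j^4 - j^3 + 4j^2 - 3j - 1).
Then P(j+1) = P(j) + (-5j^4 - 14j^3 - 4j^2 - 3j - 2) = (j(-j^4 - j^3 + 4j^2 - 3j - 1)) + (-5j^4 - 14j^3 - 4j^2 - 3j - 2).
Simplifying, P(j+1) = -(j + 1)(j^4 + 5j^3 + 5j^2 + 2j + 2) = -(j+1)((j+1)^4 + (j+1)^3 - 4(j+1)^2 + 3(j+1) + 1),
which is the closed form with n = j+1.
By induction, the statement is established for all n ≥ 1.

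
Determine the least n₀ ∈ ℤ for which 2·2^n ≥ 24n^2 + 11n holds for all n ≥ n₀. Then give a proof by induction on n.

At n = 10: 2048 < 2510, so the inequality fails and n₀ ≥ 11. We prove 2·2^n ≥ 24n^2 + 11n for all n ≥ 11.
When n = 11: 2·2^n = 4096 and 24n^2 + 11n = 3025, so 4096 ≥ 3025.
For the inductive step, assume it holds for an arbitrary r ≥ 11, so 2·2^r ≥ 24r^2 + 11r.
Then 2·2^(r + 1) = 2·(2·2^r) ≥ 2·(24r^2 + 11r).
Also, for r ≥ 11 we have 2·(24r^2 + 11r) ≥ 24(r+1)^2 + 11(r+1), since 2·(24r^2 + 11r) − (24(r+1)^2 + 11(r+1)) = 24r^2 - 37r - 35, which is nonnegative for all r ≥ 11.
Combining, 2·2^(r + 1) ≥ 24(r+1)^2 + 11(r+1).
By induction, the statement is established for all n ≥ 11.
Hence the smallest such n₀ is 11.

n₀ = 11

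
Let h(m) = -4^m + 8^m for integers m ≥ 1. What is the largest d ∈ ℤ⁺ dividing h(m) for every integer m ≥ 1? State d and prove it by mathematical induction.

Computing the first values: h(1) = 4 and h(2) = 48; gcd(4, 48) = 4, so d ≤ 4.
We prove 4 | -4^m + 8^m for all m ≥ 1 by induction on m.
Base case (m = 1): h(1) = 4 = 4·(1), so 4 | h(1).
Inductive step: assume the claim holds for m = i, i.e. 4 | h(i). Then
8^{i+1} − 4^{i+1} = 8·8^i − 4·4^i = 8·(8^i − 4^i) + (4)·4^i. The first term is divisible by 4 by the inductive hypothesis, and the second term (4)·4^i is divisible by 4 since 4 | 4. Hence 4 | h(i+1).
By the principle of mathematical induction, the result holds for all m ≥ 1.
Therefore the largest such d is 4.

d = 4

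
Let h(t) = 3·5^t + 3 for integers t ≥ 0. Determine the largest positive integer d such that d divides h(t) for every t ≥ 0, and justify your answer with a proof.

d = 6

Computing the first values: h(0) = 6 and h(1) = 18; gcd(6, 18) = 6, so d ≤ 6.
We prove 6 | 3·5^t + 3 for all t ≥ 0 by induction on t.
For the base case t = 0: h(0) = 6 = 6·(1), so 6 | h(0).
Suppose the result is true for t = i, i.e. 6 | h(i). Then
h(i+1) = 3·5^(i+1) + 3 = 5·(3·5^i + 3) - 12 = 5·h(i) - 12. The first term is divisible by 6 by the inductive hypothesis, and -12 is divisible by 6. Hence 6 | h(i+1).
This completes the induction.
Therefore the largest such d is 6.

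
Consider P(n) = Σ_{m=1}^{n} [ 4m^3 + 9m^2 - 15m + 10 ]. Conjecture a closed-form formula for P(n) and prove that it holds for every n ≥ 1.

P(n) = n(n^3 + 5n^2 - 2n + 4)

We claim P(n) = n(n^3 + 5n^2 - 2n + 4) for all n ≥ 1.
When n = 1: P(1) = 8, and the closed form gives 8. They agree.
Inductive step: suppose the statement holds for some m ≥ 1, so P(m) = m(m^3 + 5m^2 - 2m + 4).
Then P(m+1) = P(m) + (4m^3 + 21m^2 + 15m + 8) = (m(m^3 + 5m^2 - 2m + 4)) + (4m^3 + 21m^2 + 15m + 8).
Simplifying, P(m+1) = (m + 1)(m^3 + 8m^2 + 11m + 8) = (m+1)((m+1)^3 + 5(m+1)^2 - 2(m+1) + 4),
which is the closed form with n = m+1.
By induction, the statement is established for all n ≥ 1.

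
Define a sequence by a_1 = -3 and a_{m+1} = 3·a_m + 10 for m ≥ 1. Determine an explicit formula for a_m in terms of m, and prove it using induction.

Computing the first terms: a_1 = -3, a_2 = 1, a_3 = 13. This suggests a_m = 2·3^(m - 1) - 5.
Base case (m = 1): the formula gives -3 = -3 = a_1.
Suppose the result is true for m = p, so a_p = 2·3^(p - 1) - 5.
Then a_{p+1} = 3·a_p + 10 = 3·(2·3^(p - 1) - 5) + 10 = 2·3^p - 5 = 2·3^((p+1) - 1) - 5,
which is the claimed formula at m = p+1.
This completes the induction.

a_m = 2·3^(m - 1) - 5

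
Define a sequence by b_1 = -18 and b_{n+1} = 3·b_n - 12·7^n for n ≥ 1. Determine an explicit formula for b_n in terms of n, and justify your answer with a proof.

b_n = 3^n - 3·7^n

Computing the first terms: b_1 = -18, b_2 = -138, b_3 = -1002. This suggests b_n = 3^n - 3·7^n.
Base step (n = 1): the formula gives -18 = -18 = b_1.
Suppose the result is true for n = m, so b_m = 3^m - 3·7^m.
Then b_{m+1} = 3·b_m - 12·7^m = 3·(3^m - 3·7^m) - 12·7^m = 3^(m + 1) - 3·7^(m + 1),
which is the claimed formula at n = m+1.
By induction, the statement is established for all n ≥ 1.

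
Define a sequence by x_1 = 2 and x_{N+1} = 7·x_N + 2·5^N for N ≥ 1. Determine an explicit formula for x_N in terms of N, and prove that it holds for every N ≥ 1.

Computing the first terms: x_1 = 2, x_2 = 24, x_3 = 218. This suggests x_N = -5^N + 7^N.
For the base case N = 1: the formula gives 2 = 2 = x_1.
Inductive step: assume the claim holds for N = k, so x_k = -5^k + 7^k.
Then x_{k+1} = 7·x_k + 2·5^k = 7·(-5^k + 7^k) + 2·5^k = -5^(k + 1) + 7^(k + 1),
which is the claimed formula at N = k+1.
Hence, by induction on N, the claim holds for every N ≥ 1.

x_N = -5^N + 7^N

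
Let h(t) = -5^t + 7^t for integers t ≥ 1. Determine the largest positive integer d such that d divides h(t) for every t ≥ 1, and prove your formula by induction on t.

d = 2

Computing the first values: h(1) = 2 and h(2) = 24; gcd(2, 24) = 2, so d ≤ 2.
We prove 2 | -5^t + 7^t for all t ≥ 1 by induction on t.
Base case (t = 1): h(1) = 2 = 2·(1), so 2 | h(1).
Inductive step: suppose the statement holds for some m ≥ 1, i.e. 2 | h(m). Then
7^{m+1} − 5^{m+1} = 7·7^m − 5·5^m = 7·(7^m − 5^m) + (2)·5^m. The first term is divisible by 2 by the inductive hypothesis, and the second term (2)·5^m is divisible by 2 since 2 | 2. Hence 2 | h(m+1).
Hence, by induction on t, the claim holds for every t ≥ 1.
Therefore the largest such d is 2.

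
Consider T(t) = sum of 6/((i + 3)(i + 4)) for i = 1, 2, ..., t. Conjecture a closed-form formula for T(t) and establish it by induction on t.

We claim T(t) = 3t/(2(t + 4)) for all t ≥ 1.
Base step (t = 1): T(1) = 3/10, and the closed form gives 3/10. They agree.
Suppose the result is true for t = i, so T(i) = 3i/(2(i + 4)).
Then T(i+1) = T(i) + (6/((i + 4)(i + 5))) = (3i/(2(i + 4))) + (6/((i + 4)(i + 5))).
Simplifying, T(i+1) = 3(i + 1)/(2(i + 5)) = 3(i+1)/(2((i+1) + 4)),
which is the closed form with t = i+1.
By induction, the statement is established for all t ≥ 1.

T(t) = 3t/(2(t + 4))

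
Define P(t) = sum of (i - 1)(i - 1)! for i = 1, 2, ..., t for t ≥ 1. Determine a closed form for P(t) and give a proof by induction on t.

We claim P(t) = t! - 1 for all t ≥ 1.
When t = 1: P(1) = 0, and the closed form gives 0. They agree.
Suppose the result is true for t = i, so P(i) = i! - 1.
Then P(i+1) = P(i) + (i·i!) = (i! - 1) + (i·i!).
Simplifying, P(i+1) = (i+1)! - 1,
which is the closed form with t = i+1.
This completes the induction.

P(t) = t! - 1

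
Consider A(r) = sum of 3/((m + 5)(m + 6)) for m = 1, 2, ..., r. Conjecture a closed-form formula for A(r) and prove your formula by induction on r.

A(r) = r/(2(r + 6))

We claim A(r) = r/(2(r + 6)) for all r ≥ 1.
When r = 1: A(1) = 1/14, and the closed form gives 1/14. They agree.
Inductive step: suppose the statement holds for some m ≥ 1, so A(m) = m/(2(m + 6)).
Then A(m+1) = A(m) + (3/((m + 6)(m + 7))) = (m/(2(m + 6))) + (3/((m + 6)(m + 7))).
Simplifying, A(m+1) = (m + 1)/(2(m + 7)) = (m+1)/(2((m+1) + 6)),
which is the closed form with r = m+1.
Hence, by induction on r, the claim holds for every r ≥ 1.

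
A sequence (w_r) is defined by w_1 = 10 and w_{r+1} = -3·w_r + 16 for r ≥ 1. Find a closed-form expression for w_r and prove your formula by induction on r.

Computing the first terms: w_1 = 10, w_2 = -14, w_3 = 58. This suggests w_r = -2(-3)^r + 4.
For the base case r = 1: the formula gives 10 = 10 = w_1.
Inductive step: assume the claim holds for r = p, so w_p = -2(-3)^p + 4.
Then w_{p+1} = -3·w_p + 16 = -3·(-2(-3)^p + 4) + 16 = -2(-3)^(p + 1) + 4,
which is the claimed formula at r = p+1.
This completes the induction.

w_r = -2(-3)^r + 4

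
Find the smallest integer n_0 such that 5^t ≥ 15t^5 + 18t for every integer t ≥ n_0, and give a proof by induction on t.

At t = 8: 390625 < 491664, so the inequality fails and n_0 ≥ 9. We prove 5^t ≥ 15t^5 + 18t for all t ≥ 9.
For the base case t = 9: 5^t = 1953125 and 15t^5 + 18t = 885897, so 1953125 ≥ 885897.
Suppose the result is true for t = p, so 5^p ≥ 15p^5 + 18p.
Then 5^(p + 1) = 5·(5^p) ≥ 5·(15p^5 + 18p).
Also, for p ≥ 9 we have 5·(15p^5 + 18p) ≥ 15(p+1)^5 + 18(p+1), since 5·(15p^5 + 18p) − (15(p+1)^5 + 18(p+1)) = 60p^5 - 75p^4 - 150p^3 - 150p^2 - 3p - 33, which is nonnegative for all p ≥ 9.
Combining, 5^(p + 1) ≥ 15(p+1)^5 + 18(p+1).
Hence, by induction on t, the claim holds for every t ≥ 9.
Hence the smallest such n_0 is 9.

n_0 = 9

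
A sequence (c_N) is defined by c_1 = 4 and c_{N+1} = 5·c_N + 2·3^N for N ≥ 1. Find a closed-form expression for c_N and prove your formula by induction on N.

c_N = -3^N + 7·5^(N - 1)

Computing the first terms: c_1 = 4, c_2 = 26, c_3 = 148. This suggests c_N = -3^N + 7·5^(N - 1).
Base case (N = 1): the formula gives 4 = 4 = c_1.
Inductive step: suppose the statement holds for some j ≥ 1, so c_j = -3^j + 7·5^(j - 1).
Then c_{j+1} = 5·c_j + 2·3^j = 5·(-3^j + 7·5^(j - 1)) + 2·3^j = -3^(j + 1) + 7·5^j = -3^(j+1) + 7·5^((j+1) - 1),
which is the claimed formula at N = j+1.
Hence, by induction on N, the claim holds for every N ≥ 1.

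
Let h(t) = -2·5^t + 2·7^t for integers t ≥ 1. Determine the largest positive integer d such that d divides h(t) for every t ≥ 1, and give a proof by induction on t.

d = 4

Computing the first values: h(1) = 4 and h(2) = 48; gcd(4, 48) = 4, so d ≤ 4.
We prove 4 | -2·5^t + 2·7^t for all t ≥ 1 by induction on t.
For the base case t = 1: h(1) = 4 = 4·(1), so 4 | h(1).
For the inductive step, assume it holds for an arbitrary k ≥ 1, i.e. 4 | h(k). Then
h(k+1) − 7·h(k) = (-2·5^(k+1) + 2·7^(k+1)) − 7·(-2·5^k + 2·7^k) = (-2)·5^k·(5 − 7) = (4)·5^k. Since 4 | h(k) by the inductive hypothesis, 4 | 7·h(k); and 4 | 4 since 4 = 4·1. Therefore 4 | h(k+1).
Hence, by induction on t, the claim holds for every t ≥ 1.
Therefore the largest such d is 4.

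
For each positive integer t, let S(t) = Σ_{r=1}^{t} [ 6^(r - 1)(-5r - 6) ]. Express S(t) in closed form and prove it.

We claim S(t) = -6^t(t + 1) + 1 for all t ≥ 1.
For the base case t = 1: S(1) = -11, and the closed form gives -11. They agree.
Suppose the result is true for t = r, so S(r) = -6^r(r + 1) + 1.
Then S(r+1) = S(r) + (6^r(-5r - 11)) = (-6^r(r + 1) + 1) + (6^r(-5r - 11)).
Simplifying, S(r+1) = -6·6^r·r - 12·6^r + 1 = -6^(r+1)((r+1) + 1) + 1,
which is the closed form with t = r+1.
Hence, by induction on t, the claim holds for every t ≥ 1.

S(t) = -6^t(t + 1) + 1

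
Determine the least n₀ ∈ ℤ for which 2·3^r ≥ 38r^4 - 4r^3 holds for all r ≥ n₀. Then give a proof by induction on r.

At r = 11: 354294 < 551034, so the inequality fails and n₀ ≥ 12. We prove 2·3^r ≥ 38r^4 - 4r^3 for all r ≥ 12.
Base step (r = 12): 2·3^r = 1062882 and 38r^4 - 4r^3 = 781056, so 1062882 ≥ 781056.
For the inductive step, assume it holds for an arbitrary m ≥ 12, so 2·3^m ≥ 38m^4 - 4m^3.
Then 2·3^(m + 1) = 3·(2·3^m) ≥ 3·(38m^4 - 4m^3).
Also, for m ≥ 12 we have 3·(38m^4 - 4m^3) ≥ 38(m+1)^4 - 4(m+1)^3, since 3·(38m^4 - 4m^3) − (38(m+1)^4 - 4(m+1)^3) = 76m^4 - 160m^3 - 216m^2 - 140m - 34, which is nonnegative for all m ≥ 12.
Combining, 2·3^(m + 1) ≥ 38(m+1)^4 - 4(m+1)^3.
By induction, the statement is established for all r ≥ 12.
Hence the smallest such n₀ is 12.

n₀ = 12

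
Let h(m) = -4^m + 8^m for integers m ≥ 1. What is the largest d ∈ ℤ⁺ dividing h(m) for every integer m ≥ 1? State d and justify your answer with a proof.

d = 4

Computing the first values: h(1) = 4 and h(2) = 48; gcd(4, 48) = 4, so d ≤ 4.
We prove 4 | -4^m + 8^m for all m ≥ 1 by induction on m.
For the base case m = 1: h(1) = 4 = 4·(1), so 4 | h(1).
Inductive step: suppose the statement holds for some k ≥ 1, i.e. 4 | h(k). Then
8^{k+1} − 4^{k+1} = 8·8^k − 4·4^k = 8·(8^k − 4^k) + (4)·4^k. The first term is divisible by 4 by the inductive hypothesis, and the second term (4)·4^k is divisible by 4 since 4 | 4. Hence 4 | h(k+1).
Hence, by induction on m, the claim holds for every m ≥ 1.
Therefore the largest such d is 4.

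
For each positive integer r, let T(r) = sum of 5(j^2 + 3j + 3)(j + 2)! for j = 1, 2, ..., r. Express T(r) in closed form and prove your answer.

T(r) = (5r + 5)(r + 3)! - 30

We claim T(r) = (5r + 5)(r + 3)! - 30 for all r ≥ 1.
For the base case r = 1: T(1) = 210, and the closed form gives 210. They agree.
Suppose the result is true for r = j, so T(j) = (5j + 5)(j + 3)! - 30.
Then T(j+1) = T(j) + (5(j^2 + 5j + 7)(j + 3)!) = ((5j + 5)(j + 3)! - 30) + (5(j^2 + 5j + 7)(j + 3)!).
Simplifying, T(j+1) = (5(j+1) + 5)((j+1) + 3)! - 30,
which is the closed form with r = j+1.
By induction, the statement is established for all r ≥ 1.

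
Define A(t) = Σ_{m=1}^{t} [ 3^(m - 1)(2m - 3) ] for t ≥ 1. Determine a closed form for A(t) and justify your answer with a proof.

A(t) = 3^t(t - 2) + 2

We claim A(t) = 3^t(t - 2) + 2 for all t ≥ 1.
Base case (t = 1): A(1) = -1, and the closed form gives -1. They agree.
Inductive step: assume the claim holds for t = m, so A(m) = 3^m(m - 2) + 2.
Then A(m+1) = A(m) + (3^m(2m - 1)) = (3^m(m - 2) + 2) + (3^m(2m - 1)).
Simplifying, A(m+1) = 3^(m + 1)m - 3^(m + 1) + 2 = 3^(m+1)((m+1) - 2) + 2,
which is the closed form with t = m+1.
By induction, the statement is established for all t ≥ 1.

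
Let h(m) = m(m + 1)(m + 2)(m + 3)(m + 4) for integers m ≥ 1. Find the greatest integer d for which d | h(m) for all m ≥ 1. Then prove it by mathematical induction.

Computing the first values: h(1) = 120 and h(2) = 720; gcd(120, 720) = 120, so d ≤ 120.
We prove 120 | m(m + 1)(m + 2)(m + 3)(m + 4) for all m ≥ 1 by induction on m.
Base step (m = 1): h(1) = 120 = 120·(1), so 120 | h(1).
Suppose the result is true for m = j, i.e. 120 | h(j). Then
h(j+1) − h(j) = (j+1)·(j+2)·(j+3)·(j+4)·(j+5) − j·(j+1)·(j+2)·(j+3)·(j+4) = (j+1)·(j+2)·(j+3)·(j+4)·[(j+5) − j] = 5·(j+1)·(j+2)·(j+3)·(j+4). The product of 4 consecutive integers is divisible by (4)! = 24, so h(j+1) − h(j) is divisible by 5·24 = 120. By the inductive hypothesis 120 | h(j), hence 120 | h(j+1).
By the principle of mathematical induction, the result holds for all m ≥ 1.
Therefore the largest such d is 120.

d = 120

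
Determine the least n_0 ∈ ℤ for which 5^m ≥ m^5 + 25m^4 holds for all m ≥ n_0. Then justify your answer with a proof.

At m = 6: 15625 < 40176, so the inequality fails and n_0 ≥ 7. We prove 5^m ≥ m^5 + 25m^4 for all m ≥ 7.
Base step (m = 7): 5^m = 78125 and m^5 + 25m^4 = 76832, so 78125 ≥ 76832.
Inductive step: assume the claim holds for m = k, so 5^k ≥ k^5 + 25k^4.
Then 5^(k + 1) = 5·(5^k) ≥ 5·(k^5 + 25k^4).
Also, for k ≥ 7 we have 5·(k^5 + 25k^4) ≥ (k+1)^5 + 25(k+1)^4, since 5·(k^5 + 25k^4) − ((k+1)^5 + 25(k+1)^4) = 4k^5 + 95k^4 - 110k^3 - 160k^2 - 105k - 26, which is nonnegative for all k ≥ 7.
Combining, 5^(k + 1) ≥ (k+1)^5 + 25(k+1)^4.
By the principle of mathematical induction, the result holds for all m ≥ 7.
Hence the smallest such n_0 is 7.

n_0 = 7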